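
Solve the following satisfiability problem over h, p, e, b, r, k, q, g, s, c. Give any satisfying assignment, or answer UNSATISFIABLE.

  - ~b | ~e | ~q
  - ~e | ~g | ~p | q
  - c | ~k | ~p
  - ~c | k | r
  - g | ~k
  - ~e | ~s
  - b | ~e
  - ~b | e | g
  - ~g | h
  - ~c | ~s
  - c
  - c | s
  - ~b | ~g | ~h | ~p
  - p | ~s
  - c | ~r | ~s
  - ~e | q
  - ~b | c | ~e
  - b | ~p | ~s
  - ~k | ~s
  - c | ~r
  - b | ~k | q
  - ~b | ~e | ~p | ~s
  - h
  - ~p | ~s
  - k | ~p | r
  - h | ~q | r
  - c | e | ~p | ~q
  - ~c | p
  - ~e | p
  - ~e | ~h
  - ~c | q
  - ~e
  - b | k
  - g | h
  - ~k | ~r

Unit clause (c) forces c = True.
Unit clause (h) forces h = True.
In (~c | p) only p is left, so p = True.
In (~e | ~h) only ~e is left, so e = False.
In (~c | q) only q is left, so q = True.
In (~c | ~s) only ~s is left, so s = False.
Set b = False.
  then (b | k) forces k = True.
  then (~k | ~r) forces r = False.
  then (g | ~k) forces g = True.
All clauses satisfied.

h = True, p = True, e = False, b = False, r = False, k = True, q = True, g = True, s = False, c = True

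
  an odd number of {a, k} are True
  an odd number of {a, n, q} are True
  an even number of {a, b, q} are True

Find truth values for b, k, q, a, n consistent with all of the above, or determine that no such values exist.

b=F; k=F; q=T; a=T; n=T

{a, k}: 1 true → odd ✓
{a, n, q}: 3 true → odd ✓
{a, b, q}: 2 true → even ✓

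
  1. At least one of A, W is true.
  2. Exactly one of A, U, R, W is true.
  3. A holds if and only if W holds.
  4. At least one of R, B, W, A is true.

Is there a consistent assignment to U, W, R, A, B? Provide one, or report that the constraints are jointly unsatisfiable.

Case W = True:
  (2) with W=T forces A = False.
  Constraint (3) is violated (A=F, W=T) — contradiction.
Case W = False:
  (1) with W=F forces A = True.
  Constraint (3) is violated (A=T, W=F) — contradiction.
Both cases fail — unsatisfiable.

No satisfying assignment exists.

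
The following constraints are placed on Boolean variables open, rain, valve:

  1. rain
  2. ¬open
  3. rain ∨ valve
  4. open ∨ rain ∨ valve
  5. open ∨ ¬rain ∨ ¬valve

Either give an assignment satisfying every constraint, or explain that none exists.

open=F, rain=T, valve=F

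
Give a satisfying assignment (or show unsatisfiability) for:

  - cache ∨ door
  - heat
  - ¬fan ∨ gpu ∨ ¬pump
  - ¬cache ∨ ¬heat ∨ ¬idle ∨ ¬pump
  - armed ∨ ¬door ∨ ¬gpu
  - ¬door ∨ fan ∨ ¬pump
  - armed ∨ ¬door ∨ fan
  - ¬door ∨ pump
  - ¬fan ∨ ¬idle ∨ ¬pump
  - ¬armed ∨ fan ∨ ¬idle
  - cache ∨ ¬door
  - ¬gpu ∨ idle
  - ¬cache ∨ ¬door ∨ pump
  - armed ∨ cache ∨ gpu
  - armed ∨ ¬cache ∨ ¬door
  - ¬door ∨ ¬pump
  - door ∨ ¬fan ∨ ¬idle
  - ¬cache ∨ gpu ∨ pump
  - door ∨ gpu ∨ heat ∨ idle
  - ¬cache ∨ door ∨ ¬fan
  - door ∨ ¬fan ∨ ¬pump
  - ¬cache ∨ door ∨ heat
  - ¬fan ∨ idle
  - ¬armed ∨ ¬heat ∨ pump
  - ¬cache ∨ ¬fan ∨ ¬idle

Unit clause (heat) forces heat = True.
Try door = True:
  (¬door ∨ pump) forces pump = True.
  clause (¬door ∨ ¬pump) is falsified — backtrack.
So door = False.
  then (cache ∨ door) forces cache = True.
  then (¬cache ∨ door ∨ ¬fan) forces fan = False.
Set pump = False.
  then (¬cache ∨ gpu ∨ pump) forces gpu = True.
  then (¬armed ∨ ¬heat ∨ pump) forces armed = False.
  then (¬gpu ∨ idle) forces idle = True.
All clauses satisfied.

door = False, pump = False, armed = False, fan = False, idle = True, heat = True, gpu = True, cache = True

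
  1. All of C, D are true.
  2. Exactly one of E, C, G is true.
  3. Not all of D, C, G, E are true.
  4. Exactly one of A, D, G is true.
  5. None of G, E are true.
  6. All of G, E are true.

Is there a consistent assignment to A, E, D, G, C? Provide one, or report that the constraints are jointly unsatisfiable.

UNSATISFIABLE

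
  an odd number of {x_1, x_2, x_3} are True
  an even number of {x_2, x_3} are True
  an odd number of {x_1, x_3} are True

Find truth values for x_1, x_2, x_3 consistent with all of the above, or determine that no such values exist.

x_1: True; x_2: False; x_3: False

{x_1, x_2, x_3}: 1 true → odd ✓
{x_2, x_3}: 0 true → even ✓
{x_1, x_3}: 1 true → odd ✓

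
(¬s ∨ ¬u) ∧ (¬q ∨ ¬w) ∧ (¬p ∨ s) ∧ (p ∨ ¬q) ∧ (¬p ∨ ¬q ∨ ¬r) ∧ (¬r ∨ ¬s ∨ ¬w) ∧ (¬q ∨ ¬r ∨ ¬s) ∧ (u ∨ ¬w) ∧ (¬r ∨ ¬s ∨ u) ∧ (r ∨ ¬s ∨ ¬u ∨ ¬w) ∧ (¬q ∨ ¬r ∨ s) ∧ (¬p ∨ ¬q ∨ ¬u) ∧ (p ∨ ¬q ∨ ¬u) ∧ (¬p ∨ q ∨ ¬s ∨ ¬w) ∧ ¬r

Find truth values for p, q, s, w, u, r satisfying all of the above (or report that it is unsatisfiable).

p = True, q = True, s = True, w = False, u = False, r = False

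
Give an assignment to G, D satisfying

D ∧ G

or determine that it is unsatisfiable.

G=T; D=T

Both conjuncts True, so the formula holds.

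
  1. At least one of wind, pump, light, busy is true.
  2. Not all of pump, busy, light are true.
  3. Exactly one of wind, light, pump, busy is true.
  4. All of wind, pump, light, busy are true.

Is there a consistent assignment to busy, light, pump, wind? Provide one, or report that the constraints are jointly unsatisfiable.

The formula is unsatisfiable.

Case busy = True:
  (3) with busy=T forces wind = False.
  Constraint (4) is violated (wind=F) — contradiction.
Case busy = False:
  Constraint (4) is violated (busy=F) — contradiction.
Both cases fail — unsatisfiable.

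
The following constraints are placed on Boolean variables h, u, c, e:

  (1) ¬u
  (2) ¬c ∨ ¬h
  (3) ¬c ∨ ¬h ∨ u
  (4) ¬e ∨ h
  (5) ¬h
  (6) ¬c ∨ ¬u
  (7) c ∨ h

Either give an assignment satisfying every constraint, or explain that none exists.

h=F; u=F; c=T; e=F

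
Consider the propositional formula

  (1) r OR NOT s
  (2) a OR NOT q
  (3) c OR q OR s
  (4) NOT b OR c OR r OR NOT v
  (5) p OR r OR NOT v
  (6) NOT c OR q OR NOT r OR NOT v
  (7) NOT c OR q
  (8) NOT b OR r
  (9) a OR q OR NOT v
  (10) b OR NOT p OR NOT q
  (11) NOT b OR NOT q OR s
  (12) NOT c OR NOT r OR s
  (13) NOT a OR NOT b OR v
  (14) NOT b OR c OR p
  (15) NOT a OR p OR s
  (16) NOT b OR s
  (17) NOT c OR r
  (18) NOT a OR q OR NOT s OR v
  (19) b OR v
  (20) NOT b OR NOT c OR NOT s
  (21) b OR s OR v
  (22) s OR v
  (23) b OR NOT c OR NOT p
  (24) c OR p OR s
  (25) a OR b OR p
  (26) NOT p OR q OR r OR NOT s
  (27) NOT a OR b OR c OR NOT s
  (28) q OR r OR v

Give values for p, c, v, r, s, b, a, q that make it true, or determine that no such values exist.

p = True; c = False; v = False; r = True; s = True; b = True; a = False; q = False

Set p = True.
Set c = False.
Set v = False.
  then (b OR v) forces b = True.
  then (s OR v) forces s = True.
  then (r OR NOT s) forces r = True.
  then (NOT a OR NOT b OR v) forces a = False.
  then (a OR NOT q) forces q = False.
All clauses satisfied.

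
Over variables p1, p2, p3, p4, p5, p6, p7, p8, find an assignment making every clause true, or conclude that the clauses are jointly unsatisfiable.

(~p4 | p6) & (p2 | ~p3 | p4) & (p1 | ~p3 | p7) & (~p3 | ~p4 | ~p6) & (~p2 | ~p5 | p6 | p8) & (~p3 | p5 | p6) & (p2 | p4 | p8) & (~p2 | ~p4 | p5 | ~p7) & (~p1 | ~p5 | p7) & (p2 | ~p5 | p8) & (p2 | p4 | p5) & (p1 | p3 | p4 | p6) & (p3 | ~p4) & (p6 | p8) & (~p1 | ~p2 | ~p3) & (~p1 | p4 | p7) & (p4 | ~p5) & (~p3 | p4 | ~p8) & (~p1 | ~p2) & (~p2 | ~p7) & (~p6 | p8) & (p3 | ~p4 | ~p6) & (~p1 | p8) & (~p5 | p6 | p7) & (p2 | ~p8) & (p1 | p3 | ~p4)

p1=F, p2=T, p3=F, p4=F, p5=F, p6=T, p7=F, p8=T

Set p1 = False.
Try p2 = False:
  (p2 | ~p8) forces p8 = False.
  (p2 | p4 | p8) forces p4 = True.
  (~p4 | p6) forces p6 = True.
  clause (~p6 | p8) is falsified — backtrack.
So p2 = True.
  then (~p2 | ~p7) forces p7 = False.
  then (p1 | ~p3 | p7) forces p3 = False.
  then (p3 | ~p4) forces p4 = False.
  then (p4 | ~p5) forces p5 = False.
  then (p1 | p3 | p4 | p6) forces p6 = True.
  then (~p6 | p8) forces p8 = True.
All clauses satisfied.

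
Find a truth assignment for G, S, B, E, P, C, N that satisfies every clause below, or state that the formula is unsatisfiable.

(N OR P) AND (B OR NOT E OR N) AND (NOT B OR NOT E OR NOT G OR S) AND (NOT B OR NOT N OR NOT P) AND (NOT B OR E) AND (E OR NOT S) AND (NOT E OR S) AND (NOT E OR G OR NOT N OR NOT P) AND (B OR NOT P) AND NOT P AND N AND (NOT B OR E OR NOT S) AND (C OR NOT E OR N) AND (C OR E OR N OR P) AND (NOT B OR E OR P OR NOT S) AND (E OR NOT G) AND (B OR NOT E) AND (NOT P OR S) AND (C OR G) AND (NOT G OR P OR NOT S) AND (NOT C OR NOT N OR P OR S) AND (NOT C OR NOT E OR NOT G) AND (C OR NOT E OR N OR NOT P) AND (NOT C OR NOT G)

Unit clause (NOT P) forces P = False.
Unit clause (N) forces N = True.
Set G = False.
  then (C OR G) forces C = True.
  then (NOT C OR NOT N OR P OR S) forces S = True.
  then (E OR NOT S) forces E = True.
  then (B OR NOT E) forces B = True.
All clauses satisfied.

G = False, S = True, B = True, E = True, P = False, C = True, N = True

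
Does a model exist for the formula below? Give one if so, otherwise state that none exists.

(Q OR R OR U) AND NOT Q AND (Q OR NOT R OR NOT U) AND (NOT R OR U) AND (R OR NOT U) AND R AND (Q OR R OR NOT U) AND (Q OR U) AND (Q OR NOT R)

Unsatisfiable — no assignment works.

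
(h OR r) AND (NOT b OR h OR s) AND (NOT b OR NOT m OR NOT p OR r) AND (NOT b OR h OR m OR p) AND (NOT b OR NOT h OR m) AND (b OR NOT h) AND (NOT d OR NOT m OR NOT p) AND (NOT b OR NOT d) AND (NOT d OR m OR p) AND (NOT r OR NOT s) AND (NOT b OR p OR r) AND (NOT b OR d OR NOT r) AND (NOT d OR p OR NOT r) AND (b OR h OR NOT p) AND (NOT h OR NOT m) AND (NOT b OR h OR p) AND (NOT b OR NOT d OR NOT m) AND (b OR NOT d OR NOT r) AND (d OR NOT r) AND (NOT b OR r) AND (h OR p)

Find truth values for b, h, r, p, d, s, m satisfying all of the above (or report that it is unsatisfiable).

UNSATISFIABLE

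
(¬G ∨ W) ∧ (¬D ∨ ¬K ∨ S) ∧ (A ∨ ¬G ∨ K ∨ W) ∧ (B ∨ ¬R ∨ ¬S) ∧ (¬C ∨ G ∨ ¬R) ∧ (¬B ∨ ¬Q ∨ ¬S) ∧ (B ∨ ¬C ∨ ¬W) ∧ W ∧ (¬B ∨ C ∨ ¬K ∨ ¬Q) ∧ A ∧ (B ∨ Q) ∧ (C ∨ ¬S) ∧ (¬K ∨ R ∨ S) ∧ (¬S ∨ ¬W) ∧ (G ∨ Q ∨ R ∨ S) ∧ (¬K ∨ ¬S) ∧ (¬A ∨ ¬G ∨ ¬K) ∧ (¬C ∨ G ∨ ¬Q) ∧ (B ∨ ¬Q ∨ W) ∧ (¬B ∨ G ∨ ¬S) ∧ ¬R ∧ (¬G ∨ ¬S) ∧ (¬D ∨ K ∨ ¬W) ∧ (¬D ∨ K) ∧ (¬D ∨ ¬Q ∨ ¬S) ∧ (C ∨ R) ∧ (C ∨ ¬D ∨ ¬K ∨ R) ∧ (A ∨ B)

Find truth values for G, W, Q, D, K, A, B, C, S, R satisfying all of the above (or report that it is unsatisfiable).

G: True, W: True, Q: True, D: False, K: False, A: True, B: True, C: True, S: False, R: False

Unit clause (W) forces W = True.
Unit clause (A) forces A = True.
In (¬S ∨ ¬W) only ¬S is left, so S = False.
Unit clause (¬R) forces R = False.
In (C ∨ R) only C is left, so C = True.
In (B ∨ ¬C ∨ ¬W) only B is left, so B = True.
In (¬K ∨ R ∨ S) only ¬K is left, so K = False.
In (¬D ∨ K ∨ ¬W) only ¬D is left, so D = False.
Try G = False:
  (G ∨ Q ∨ R ∨ S) forces Q = True.
  clause (¬C ∨ G ∨ ¬Q) is falsified — backtrack.
So G = True.
Set Q = True.
All clauses satisfied.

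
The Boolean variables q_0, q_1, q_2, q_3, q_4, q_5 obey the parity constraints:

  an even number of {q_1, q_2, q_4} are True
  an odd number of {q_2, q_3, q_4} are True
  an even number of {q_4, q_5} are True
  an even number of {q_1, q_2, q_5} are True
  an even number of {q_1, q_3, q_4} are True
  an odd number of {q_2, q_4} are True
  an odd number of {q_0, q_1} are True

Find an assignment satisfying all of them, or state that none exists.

q_0 = False; q_1 = True; q_2 = False; q_3 = False; q_4 = True; q_5 = True

{q_1, q_2, q_4}: 2 true → even ✓
{q_2, q_3, q_4}: 1 true → odd ✓
{q_4, q_5}: 2 true → even ✓
{q_1, q_2, q_5}: 2 true → even ✓
{q_1, q_3, q_4}: 2 true → even ✓
{q_2, q_4}: 1 true → odd ✓
{q_0, q_1}: 1 true → odd ✓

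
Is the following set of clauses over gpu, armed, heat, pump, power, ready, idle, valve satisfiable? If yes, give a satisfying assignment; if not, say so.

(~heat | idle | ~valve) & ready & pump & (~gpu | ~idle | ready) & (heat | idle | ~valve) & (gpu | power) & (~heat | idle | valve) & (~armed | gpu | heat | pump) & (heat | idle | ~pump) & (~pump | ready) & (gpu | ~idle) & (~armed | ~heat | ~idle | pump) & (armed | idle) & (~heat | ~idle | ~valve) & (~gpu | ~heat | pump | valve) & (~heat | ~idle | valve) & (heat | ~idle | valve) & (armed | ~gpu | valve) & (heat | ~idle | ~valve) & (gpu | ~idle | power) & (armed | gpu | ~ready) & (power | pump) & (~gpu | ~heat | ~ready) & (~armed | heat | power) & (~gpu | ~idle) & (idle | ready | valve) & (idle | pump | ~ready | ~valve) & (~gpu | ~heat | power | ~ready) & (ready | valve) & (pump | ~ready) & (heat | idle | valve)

Unsatisfiable

Case idle = True:
  (ready) forces ready = True.
  (pump) forces pump = True.
  (gpu | ~idle) forces gpu = True.
  Clause (~gpu | ~idle) is falsified — contradiction.
Case idle = False:
  (ready) forces ready = True.
  (pump) forces pump = True.
  (heat | idle | ~pump) forces heat = True.
  (~heat | idle | ~valve) forces valve = False.
  Clause (~heat | idle | valve) is falsified — contradiction.
Both cases fail, so the formula is unsatisfiable.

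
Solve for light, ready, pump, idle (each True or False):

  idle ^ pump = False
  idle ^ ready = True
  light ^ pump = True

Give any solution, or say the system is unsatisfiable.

light = False; ready = False; pump = True; idle = True

idle ^ pump = T ^ T = False ✓
idle ^ ready = T ^ F = True ✓
light ^ pump = F ^ T = True ✓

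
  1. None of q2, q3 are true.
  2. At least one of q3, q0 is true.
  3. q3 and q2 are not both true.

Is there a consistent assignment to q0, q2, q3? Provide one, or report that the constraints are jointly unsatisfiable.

q0=T, q2=F, q3=F

  (1) {q2, q3}: 0 true — none ✓
  (2) {q3, q0}: 1 true — at least one ✓
  (3) q3=F, q2=F — not both ✓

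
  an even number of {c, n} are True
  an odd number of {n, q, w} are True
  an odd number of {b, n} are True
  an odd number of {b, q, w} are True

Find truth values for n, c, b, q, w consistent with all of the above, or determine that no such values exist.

Unsatisfiable

Adding constraints 2, 3, 4 mod 2: every variable appears an even number of times on the left, so the left side is 0.
But the right sides sum to 1 (mod 2). 0 ≠ 1 — the system is inconsistent.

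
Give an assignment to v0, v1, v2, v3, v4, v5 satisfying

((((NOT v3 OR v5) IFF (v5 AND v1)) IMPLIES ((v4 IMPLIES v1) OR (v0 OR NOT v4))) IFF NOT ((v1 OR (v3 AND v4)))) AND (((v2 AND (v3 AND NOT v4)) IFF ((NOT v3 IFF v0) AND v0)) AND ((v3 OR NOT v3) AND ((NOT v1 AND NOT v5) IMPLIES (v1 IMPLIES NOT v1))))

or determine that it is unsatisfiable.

v0 = True, v1 = False, v2 = False, v3 = True, v4 = False, v5 = True

  (((NOT v3 OR v5) IFF (v5 AND v1)) IMPLIES ((v4 IMPLIES v1) OR (v0 OR NOT v4))) IFF NOT ((v1 OR (v3 AND v4))) = True
    ((NOT v3 OR v5) IFF (v5 AND v1)) IMPLIES ((v4 IMPLIES v1) OR (v0 OR NOT v4)) = True
      (NOT v3 OR v5) IFF (v5 AND v1) = False
        NOT v3 OR v5 = True
          NOT v3 = False
        v5 AND v1 = False
      (v4 IMPLIES v1) OR (v0 OR NOT v4) = True
        v4 IMPLIES v1 = True
        v0 OR NOT v4 = True
          NOT v4 = True
    NOT ((v1 OR (v3 AND v4))) = True
      v1 OR (v3 AND v4) = False
        v3 AND v4 = False
  ((v2 AND (v3 AND NOT v4)) IFF ((NOT v3 IFF v0) AND v0)) AND ((v3 OR NOT v3) AND ((NOT v1 AND NOT v5) IMPLIES (v1 IMPLIES NOT v1))) = True
    (v2 AND (v3 AND NOT v4)) IFF ((NOT v3 IFF v0) AND v0) = True
      v2 AND (v3 AND NOT v4) = False
        v3 AND NOT v4 = True
          NOT v4 = True
      (NOT v3 IFF v0) AND v0 = False
        NOT v3 IFF v0 = False
          NOT v3 = False
    (v3 OR NOT v3) AND ((NOT v1 AND NOT v5) IMPLIES (v1 IMPLIES NOT v1)) = True
      v3 OR NOT v3 = True
        NOT v3 = False
      (NOT v1 AND NOT v5) IMPLIES (v1 IMPLIES NOT v1) = True
        NOT v1 AND NOT v5 = False
          NOT v1 = True
          NOT v5 = False
        v1 IMPLIES NOT v1 = True
          NOT v1 = True
Both conjuncts True, so the formula holds.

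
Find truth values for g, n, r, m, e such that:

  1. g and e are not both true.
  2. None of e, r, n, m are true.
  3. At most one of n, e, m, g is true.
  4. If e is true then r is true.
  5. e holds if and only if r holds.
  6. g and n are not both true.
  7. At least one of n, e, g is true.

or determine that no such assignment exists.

g = True, n = False, r = False, m = False, e = False

  (1) g=T, e=F — not both ✓
  (2) {e, r, n, m}: 0 true — none ✓
  (3) {n, e, m, g}: 1 true — at most one ✓
  (4) e=F ⇒ r: vacuous ✓
  (5) e=F, r=F — same ✓
  (6) g=T, n=F — not both ✓
  (7) {n, e, g}: 1 true — at least one ✓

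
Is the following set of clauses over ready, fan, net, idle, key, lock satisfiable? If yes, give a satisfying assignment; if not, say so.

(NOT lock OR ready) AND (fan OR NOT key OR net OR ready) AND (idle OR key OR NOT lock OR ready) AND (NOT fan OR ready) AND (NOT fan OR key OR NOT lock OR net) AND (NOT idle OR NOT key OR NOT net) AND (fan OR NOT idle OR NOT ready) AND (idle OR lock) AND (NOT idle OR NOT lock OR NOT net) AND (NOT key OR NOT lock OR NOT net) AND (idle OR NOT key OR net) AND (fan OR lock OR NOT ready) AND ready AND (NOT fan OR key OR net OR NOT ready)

Unit clause (ready) forces ready = True.
Set fan = True.
Set net = True.
Set idle = False.
  then (idle OR lock) forces lock = True.
  then (NOT key OR NOT lock OR NOT net) forces key = False.
All clauses satisfied.

ready=T, fan=T, net=T, idle=F, key=F, lock=T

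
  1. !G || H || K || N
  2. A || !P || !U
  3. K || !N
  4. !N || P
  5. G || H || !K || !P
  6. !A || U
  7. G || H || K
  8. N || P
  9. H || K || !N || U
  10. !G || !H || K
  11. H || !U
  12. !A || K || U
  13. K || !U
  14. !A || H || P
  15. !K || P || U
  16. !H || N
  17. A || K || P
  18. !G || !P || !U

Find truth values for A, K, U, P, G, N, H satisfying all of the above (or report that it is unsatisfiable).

Set A = False.
Set K = True.
Set U = False.
  then (!K || P || U) forces P = True.
Set G = True.
Set N = True.
Set H = True.
All clauses satisfied.

A = False; K = True; U = False; P = True; G = True; N = True; H = True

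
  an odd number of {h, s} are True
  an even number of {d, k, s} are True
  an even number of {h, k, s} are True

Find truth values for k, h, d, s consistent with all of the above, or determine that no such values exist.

k = True; h = True; d = True; s = False

{h, s}: 1 true → odd ✓
{d, k, s}: 2 true → even ✓
{h, k, s}: 2 true → even ✓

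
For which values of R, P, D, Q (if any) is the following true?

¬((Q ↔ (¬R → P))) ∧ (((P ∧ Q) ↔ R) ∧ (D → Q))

R: False, P: False, D: False, Q: True

  ¬((Q ↔ (¬R → P))) = True
    Q ↔ (¬R → P) = False
      ¬R → P = False
        ¬R = True
  ((P ∧ Q) ↔ R) ∧ (D → Q) = True
    (P ∧ Q) ↔ R = True
      P ∧ Q = False
    D → Q = True
Both conjuncts True, so the formula holds.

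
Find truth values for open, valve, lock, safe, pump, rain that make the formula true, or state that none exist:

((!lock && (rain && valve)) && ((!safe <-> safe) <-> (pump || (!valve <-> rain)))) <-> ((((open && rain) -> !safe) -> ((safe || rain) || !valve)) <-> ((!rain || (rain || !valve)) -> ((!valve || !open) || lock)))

open = False; valve = True; lock = False; safe = False; pump = False; rain = False

  ((!lock && (rain && valve)) && ((!safe <-> safe) <-> (pump || (!valve <-> rain)))) <-> ((((open && rain) -> !safe) -> ((safe || rain) || !valve)) <-> ((!rain || (rain || !valve)) -> ((!valve || !open) || lock))) = True
    (!lock && (rain && valve)) && ((!safe <-> safe) <-> (pump || (!valve <-> rain))) = False
      !lock && (rain && valve) = False
        !lock = True
        rain && valve = False
      (!safe <-> safe) <-> (pump || (!valve <-> rain)) = False
        !safe <-> safe = False
          !safe = True
        pump || (!valve <-> rain) = True
          !valve <-> rain = True
            !valve = False
    (((open && rain) -> !safe) -> ((safe || rain) || !valve)) <-> ((!rain || (rain || !valve)) -> ((!valve || !open) || lock)) = False
      ((open && rain) -> !safe) -> ((safe || rain) || !valve) = False
        (open && rain) -> !safe = True
          open && rain = False
          !safe = True
        (safe || rain) || !valve = False
          safe || rain = False
          !valve = False
      (!rain || (rain || !valve)) -> ((!valve || !open) || lock) = True
        !rain || (rain || !valve) = True
          !rain = True
          rain || !valve = False
            !valve = False
        (!valve || !open) || lock = True
          !valve || !open = True
            !valve = False
            !open = True
The formula evaluates to True.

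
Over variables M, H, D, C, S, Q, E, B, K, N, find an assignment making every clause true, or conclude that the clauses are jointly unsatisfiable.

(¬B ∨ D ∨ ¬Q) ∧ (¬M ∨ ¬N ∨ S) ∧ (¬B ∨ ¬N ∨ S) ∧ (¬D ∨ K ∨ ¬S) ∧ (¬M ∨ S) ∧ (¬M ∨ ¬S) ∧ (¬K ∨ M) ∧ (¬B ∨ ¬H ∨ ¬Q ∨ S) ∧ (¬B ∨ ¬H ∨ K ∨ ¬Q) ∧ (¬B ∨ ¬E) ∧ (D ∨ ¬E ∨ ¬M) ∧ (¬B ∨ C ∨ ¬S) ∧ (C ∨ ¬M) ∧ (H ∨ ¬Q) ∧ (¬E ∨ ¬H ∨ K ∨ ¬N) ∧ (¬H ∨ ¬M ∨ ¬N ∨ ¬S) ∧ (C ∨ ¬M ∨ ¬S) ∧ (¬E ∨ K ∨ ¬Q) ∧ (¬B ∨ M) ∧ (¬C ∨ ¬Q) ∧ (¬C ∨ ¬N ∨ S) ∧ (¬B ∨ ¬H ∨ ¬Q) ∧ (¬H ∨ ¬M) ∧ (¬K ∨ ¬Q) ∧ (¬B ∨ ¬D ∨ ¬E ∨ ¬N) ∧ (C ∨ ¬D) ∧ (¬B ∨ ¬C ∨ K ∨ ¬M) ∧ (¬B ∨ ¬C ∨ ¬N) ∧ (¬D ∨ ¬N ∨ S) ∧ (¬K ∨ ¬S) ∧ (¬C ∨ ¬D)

M: False, H: False, D: False, C: False, S: True, Q: False, E: True, B: False, K: False, N: True

Set M = False.
  then (¬K ∨ M) forces K = False.
  then (¬B ∨ M) forces B = False.
Set H = False.
  then (H ∨ ¬Q) forces Q = False.
Try D = True:
  (¬D ∨ K ∨ ¬S) forces S = False.
  (C ∨ ¬D) forces C = True.
  clause (¬C ∨ ¬D) is falsified — backtrack.
So D = False.
Set C = False.
Set S = True.
Set E = True.
Set N = True.
All clauses satisfied.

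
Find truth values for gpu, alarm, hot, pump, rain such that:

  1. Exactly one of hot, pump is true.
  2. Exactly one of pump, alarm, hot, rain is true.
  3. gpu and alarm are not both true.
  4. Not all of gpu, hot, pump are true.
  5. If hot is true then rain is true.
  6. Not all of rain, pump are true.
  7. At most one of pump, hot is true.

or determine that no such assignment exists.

gpu: True; alarm: False; hot: False; pump: True; rain: False

  (1) {hot, pump}: 1 true — exactly one ✓
  (2) {pump, alarm, hot, rain}: 1 true — exactly one ✓
  (3) gpu=T, alarm=F — not both ✓
  (4) {gpu, hot, pump}: 2/3 true — not all ✓
  (5) hot=F ⇒ rain: vacuous ✓
  (6) {rain, pump}: 1/2 true — not all ✓
  (7) {pump, hot}: 1 true — at most one ✓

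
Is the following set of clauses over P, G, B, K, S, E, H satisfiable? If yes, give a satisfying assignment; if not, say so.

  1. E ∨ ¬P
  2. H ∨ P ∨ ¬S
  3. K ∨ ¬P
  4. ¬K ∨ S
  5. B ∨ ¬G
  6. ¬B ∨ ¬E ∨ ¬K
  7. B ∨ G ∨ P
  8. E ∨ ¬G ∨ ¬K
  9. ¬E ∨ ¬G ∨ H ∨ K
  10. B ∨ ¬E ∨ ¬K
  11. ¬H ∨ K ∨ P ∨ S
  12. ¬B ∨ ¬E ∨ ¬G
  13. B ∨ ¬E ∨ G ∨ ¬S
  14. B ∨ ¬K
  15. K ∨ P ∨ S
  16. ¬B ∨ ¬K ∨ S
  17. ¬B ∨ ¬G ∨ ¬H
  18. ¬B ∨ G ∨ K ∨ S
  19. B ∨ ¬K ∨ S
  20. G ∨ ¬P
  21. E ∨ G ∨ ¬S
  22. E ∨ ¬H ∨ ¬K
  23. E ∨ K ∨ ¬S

Try P = True:
  (E ∨ ¬P) forces E = True.
  (K ∨ ¬P) forces K = True.
  (¬K ∨ S) forces S = True.
  (¬B ∨ ¬E ∨ ¬K) forces B = False.
  clause (B ∨ ¬E ∨ ¬K) is falsified — backtrack.
So P = False.
Try G = True:
  (B ∨ ¬G) forces B = True.
  (¬B ∨ ¬E ∨ ¬G) forces E = False.
  (E ∨ ¬G ∨ ¬K) forces K = False.
  (K ∨ P ∨ S) forces S = True.
  clause (E ∨ K ∨ ¬S) is falsified — backtrack.
So G = False.
  then (B ∨ G ∨ P) forces B = True.
Try K = True:
  (¬K ∨ S) forces S = True.
  (H ∨ P ∨ ¬S) forces H = True.
  (¬B ∨ ¬E ∨ ¬K) forces E = False.
  clause (E ∨ G ∨ ¬S) is falsified — backtrack.
So K = False.
  then (K ∨ P ∨ S) forces S = True.
  then (E ∨ G ∨ ¬S) forces E = True.
  then (H ∨ P ∨ ¬S) forces H = True.
All clauses satisfied.

P = False, G = False, B = True, K = False, S = True, E = True, H = True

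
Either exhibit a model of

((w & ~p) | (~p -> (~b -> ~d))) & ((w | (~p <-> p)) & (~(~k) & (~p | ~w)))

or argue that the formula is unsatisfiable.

d = False; w = True; k = True; b = True; p = False

  (w & ~p) | (~p -> (~b -> ~d)) = True
    w & ~p = True
      ~p = True
    ~p -> (~b -> ~d) = True
      ~p = True
      ~b -> ~d = True
        ~b = False
        ~d = True
  (w | (~p <-> p)) & (~(~k) & (~p | ~w)) = True
    w | (~p <-> p) = True
      ~p <-> p = False
        ~p = True
    ~(~k) & (~p | ~w) = True
      ~(~k) = True
        ~k = False
      ~p | ~w = True
        ~p = True
        ~w = False
Both conjuncts True, so the formula holds.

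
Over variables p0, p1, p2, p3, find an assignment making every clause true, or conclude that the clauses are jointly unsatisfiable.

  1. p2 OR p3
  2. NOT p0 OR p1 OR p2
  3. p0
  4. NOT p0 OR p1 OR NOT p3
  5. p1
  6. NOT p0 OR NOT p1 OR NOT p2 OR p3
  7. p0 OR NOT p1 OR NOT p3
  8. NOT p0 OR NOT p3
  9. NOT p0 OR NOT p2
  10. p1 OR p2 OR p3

Case p0 = True:
  (p1) forces p1 = True.
  (NOT p0 OR NOT p3) forces p3 = False.
  (p2 OR p3) forces p2 = True.
  Clause (NOT p0 OR NOT p1 OR NOT p2 OR p3) is falsified — contradiction.
Case p0 = False:
  Clause (p0) is falsified — contradiction.
Both cases fail, so the formula is unsatisfiable.

Unsatisfiable — no assignment works.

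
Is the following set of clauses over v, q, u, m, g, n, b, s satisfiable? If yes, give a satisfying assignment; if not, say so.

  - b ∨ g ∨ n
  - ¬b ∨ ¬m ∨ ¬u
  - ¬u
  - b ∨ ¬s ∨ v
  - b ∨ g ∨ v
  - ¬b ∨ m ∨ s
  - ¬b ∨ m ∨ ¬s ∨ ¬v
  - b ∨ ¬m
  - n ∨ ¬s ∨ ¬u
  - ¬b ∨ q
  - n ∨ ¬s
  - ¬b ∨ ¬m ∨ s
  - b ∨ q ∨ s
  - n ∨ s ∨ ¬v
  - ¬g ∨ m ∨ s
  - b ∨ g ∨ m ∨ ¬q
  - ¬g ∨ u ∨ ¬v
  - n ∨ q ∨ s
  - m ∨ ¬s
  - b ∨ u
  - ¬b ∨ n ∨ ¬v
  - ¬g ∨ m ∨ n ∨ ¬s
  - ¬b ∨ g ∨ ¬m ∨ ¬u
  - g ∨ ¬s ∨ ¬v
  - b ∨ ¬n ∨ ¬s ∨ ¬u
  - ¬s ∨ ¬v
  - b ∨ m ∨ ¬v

Unit clause (¬u) forces u = False.
In (b ∨ u) only b is left, so b = True.
In (¬b ∨ q) only q is left, so q = True.
Try v = True:
  (¬g ∨ u ∨ ¬v) forces g = False.
  (¬b ∨ n ∨ ¬v) forces n = True.
  (g ∨ ¬s ∨ ¬v) forces s = False.
  (¬b ∨ m ∨ s) forces m = True.
  clause (¬b ∨ ¬m ∨ s) is falsified — backtrack.
So v = False.
Try m = False:
  (¬b ∨ m ∨ s) forces s = True.
  clause (m ∨ ¬s) is falsified — backtrack.
So m = True.
  then (¬b ∨ ¬m ∨ s) forces s = True.
  then (n ∨ ¬s) forces n = True.
Set g = True.
All clauses satisfied.

v = False, q = True, u = False, m = True, g = True, n = True, b = True, s = True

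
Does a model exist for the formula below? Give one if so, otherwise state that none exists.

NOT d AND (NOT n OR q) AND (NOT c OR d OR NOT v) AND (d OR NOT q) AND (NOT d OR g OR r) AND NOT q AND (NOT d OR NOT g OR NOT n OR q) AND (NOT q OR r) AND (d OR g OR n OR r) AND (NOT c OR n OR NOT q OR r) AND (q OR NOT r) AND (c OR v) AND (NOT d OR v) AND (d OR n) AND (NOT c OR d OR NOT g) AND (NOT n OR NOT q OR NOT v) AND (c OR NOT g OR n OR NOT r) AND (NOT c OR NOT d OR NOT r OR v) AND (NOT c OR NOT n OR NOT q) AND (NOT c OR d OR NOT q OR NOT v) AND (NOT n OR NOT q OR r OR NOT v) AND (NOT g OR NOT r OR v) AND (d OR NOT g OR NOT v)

Case q = True:
  Clause (NOT q) is falsified — contradiction.
Case q = False:
  (NOT d) forces d = False.
  (NOT n OR q) forces n = False.
  Clause (d OR n) is falsified — contradiction.
Both cases fail, so the formula is unsatisfiable.

The formula is unsatisfiable.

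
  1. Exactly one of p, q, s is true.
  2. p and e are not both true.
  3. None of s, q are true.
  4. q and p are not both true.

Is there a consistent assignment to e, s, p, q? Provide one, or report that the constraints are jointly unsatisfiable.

e = False, s = False, p = True, q = False

  (1) {p, q, s}: 1 true — exactly one ✓
  (2) p=T, e=F — not both ✓
  (3) {s, q}: 0 true — none ✓
  (4) q=F, p=T — not both ✓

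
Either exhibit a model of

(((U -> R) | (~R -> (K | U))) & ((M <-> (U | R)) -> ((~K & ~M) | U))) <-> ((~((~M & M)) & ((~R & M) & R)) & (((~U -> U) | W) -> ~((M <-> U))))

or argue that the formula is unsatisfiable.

K = False; U = False; M = True; W = True; R = True

  (((U -> R) | (~R -> (K | U))) & ((M <-> (U | R)) -> ((~K & ~M) | U))) <-> ((~((~M & M)) & ((~R & M) & R)) & (((~U -> U) | W) -> ~((M <-> U)))) = True
    ((U -> R) | (~R -> (K | U))) & ((M <-> (U | R)) -> ((~K & ~M) | U)) = False
      (U -> R) | (~R -> (K | U)) = True
        U -> R = True
        ~R -> (K | U) = True
          ~R = False
          K | U = False
      (M <-> (U | R)) -> ((~K & ~M) | U) = False
        M <-> (U | R) = True
          U | R = True
        (~K & ~M) | U = False
          ~K & ~M = False
            ~K = True
            ~M = False
    (~((~M & M)) & ((~R & M) & R)) & (((~U -> U) | W) -> ~((M <-> U))) = False
      ~((~M & M)) & ((~R & M) & R) = False
        ~((~M & M)) = True
          ~M & M = False
            ~M = False
        (~R & M) & R = False
          ~R & M = False
            ~R = False
      ((~U -> U) | W) -> ~((M <-> U)) = True
        (~U -> U) | W = True
          ~U -> U = False
            ~U = True
        ~((M <-> U)) = True
          M <-> U = False
The formula evaluates to True.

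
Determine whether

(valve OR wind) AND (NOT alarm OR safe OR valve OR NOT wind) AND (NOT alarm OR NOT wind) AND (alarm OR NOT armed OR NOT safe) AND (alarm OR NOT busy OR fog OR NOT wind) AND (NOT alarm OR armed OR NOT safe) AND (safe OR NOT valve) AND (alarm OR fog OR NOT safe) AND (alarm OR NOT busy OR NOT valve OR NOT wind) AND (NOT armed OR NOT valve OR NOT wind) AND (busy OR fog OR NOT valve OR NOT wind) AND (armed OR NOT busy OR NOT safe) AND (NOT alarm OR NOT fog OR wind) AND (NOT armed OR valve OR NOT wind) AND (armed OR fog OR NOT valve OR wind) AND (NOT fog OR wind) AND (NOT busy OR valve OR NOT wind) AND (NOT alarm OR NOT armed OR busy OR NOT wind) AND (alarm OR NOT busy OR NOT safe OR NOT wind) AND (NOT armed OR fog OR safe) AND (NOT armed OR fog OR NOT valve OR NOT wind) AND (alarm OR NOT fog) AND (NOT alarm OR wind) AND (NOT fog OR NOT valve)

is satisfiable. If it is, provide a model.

valve = False, armed = False, fog = False, safe = False, busy = False, alarm = False, wind = True

Set valve = False.
  then (valve OR wind) forces wind = True.
  then (NOT alarm OR NOT wind) forces alarm = False.
  then (NOT armed OR valve OR NOT wind) forces armed = False.
  then (NOT busy OR valve OR NOT wind) forces busy = False.
  then (alarm OR NOT fog) forces fog = False.
  then (alarm OR fog OR NOT safe) forces safe = False.
All clauses satisfied.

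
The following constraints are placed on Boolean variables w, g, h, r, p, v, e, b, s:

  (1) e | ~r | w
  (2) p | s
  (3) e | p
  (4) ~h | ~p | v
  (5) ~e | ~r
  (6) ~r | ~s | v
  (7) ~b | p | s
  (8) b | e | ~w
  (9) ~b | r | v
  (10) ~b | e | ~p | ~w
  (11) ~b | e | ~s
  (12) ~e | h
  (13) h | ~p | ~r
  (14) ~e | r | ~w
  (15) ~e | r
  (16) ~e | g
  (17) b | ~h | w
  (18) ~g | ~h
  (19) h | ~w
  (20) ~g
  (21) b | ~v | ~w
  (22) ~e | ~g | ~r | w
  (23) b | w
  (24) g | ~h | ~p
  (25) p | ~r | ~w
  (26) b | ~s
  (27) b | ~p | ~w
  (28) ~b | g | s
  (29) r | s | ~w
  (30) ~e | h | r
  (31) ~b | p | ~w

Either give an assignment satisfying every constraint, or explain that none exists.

Unsatisfiable — no assignment works.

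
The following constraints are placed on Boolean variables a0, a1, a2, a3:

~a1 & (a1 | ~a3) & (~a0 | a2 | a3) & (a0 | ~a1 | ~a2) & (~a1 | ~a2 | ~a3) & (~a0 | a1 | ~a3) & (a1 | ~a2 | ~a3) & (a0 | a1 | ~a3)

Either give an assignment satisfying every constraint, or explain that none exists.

a0 = False, a1 = False, a2 = False, a3 = False

Unit clause (~a1) forces a1 = False.
In (a1 | ~a3) only ~a3 is left, so a3 = False.
Set a0 = False.
Set a2 = False.
Check each clause:
  (~a1): ~a1 holds.
  (a1 | ~a3): ~a3 holds.
  (~a0 | a2 | a3): ~a0 holds.
  (a0 | ~a1 | ~a2): ~a1 holds.
  (~a1 | ~a2 | ~a3): ~a1 holds.
  (~a0 | a1 | ~a3): ~a0 holds.
  (a1 | ~a2 | ~a3): ~a2 holds.
  (a0 | a1 | ~a3): ~a3 holds.
All clauses satisfied.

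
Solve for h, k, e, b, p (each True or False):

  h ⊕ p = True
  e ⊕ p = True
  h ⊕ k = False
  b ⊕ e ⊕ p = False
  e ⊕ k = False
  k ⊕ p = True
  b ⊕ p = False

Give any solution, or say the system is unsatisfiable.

h: False; k: False; e: False; b: True; p: True

h ⊕ p = F ⊕ T = True ✓
e ⊕ p = F ⊕ T = True ✓
h ⊕ k = F ⊕ F = False ✓
b ⊕ e ⊕ p = T ⊕ F ⊕ T = False ✓
e ⊕ k = F ⊕ F = False ✓
k ⊕ p = F ⊕ T = True ✓
b ⊕ p = T ⊕ T = False ✓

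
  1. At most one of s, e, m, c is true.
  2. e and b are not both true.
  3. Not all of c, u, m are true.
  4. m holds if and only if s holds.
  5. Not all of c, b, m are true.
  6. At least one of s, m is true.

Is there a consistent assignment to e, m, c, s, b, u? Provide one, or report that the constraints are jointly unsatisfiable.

Case m = True:
  (1) with m=T forces s = False.
  Constraint (4) is violated (m=T, s=F) — contradiction.
Case m = False:
  (4) with m=F forces s = False.
  Constraint (6) is violated (s=F, m=F) — contradiction.
Both cases fail — unsatisfiable.

UNSATISFIABLE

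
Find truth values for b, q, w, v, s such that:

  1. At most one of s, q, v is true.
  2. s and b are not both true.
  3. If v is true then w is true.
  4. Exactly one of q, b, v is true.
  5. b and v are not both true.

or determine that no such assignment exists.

b: True, q: False, w: False, v: False, s: False

  (1) {s, q, v}: 0 true — at most one ✓
  (2) s=F, b=T — not both ✓
  (3) v=F ⇒ w: vacuous ✓
  (4) {q, b, v}: 1 true — exactly one ✓
  (5) b=T, v=F — not both ✓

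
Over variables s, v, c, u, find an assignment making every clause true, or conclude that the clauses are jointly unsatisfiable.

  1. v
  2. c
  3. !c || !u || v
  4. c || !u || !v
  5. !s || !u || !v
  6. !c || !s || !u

Unit clause (v) forces v = True.
Unit clause (c) forces c = True.
Set s = True.
  then (!s || !u || !v) forces u = False.
Check each clause:
  (v): v holds.
  (c): c holds.
  (!c || !u || v): !u holds.
  (c || !u || !v): c holds.
  (!s || !u || !v): !u holds.
  (!c || !s || !u): !u holds.
All clauses satisfied.

s=T, v=T, c=T, u=F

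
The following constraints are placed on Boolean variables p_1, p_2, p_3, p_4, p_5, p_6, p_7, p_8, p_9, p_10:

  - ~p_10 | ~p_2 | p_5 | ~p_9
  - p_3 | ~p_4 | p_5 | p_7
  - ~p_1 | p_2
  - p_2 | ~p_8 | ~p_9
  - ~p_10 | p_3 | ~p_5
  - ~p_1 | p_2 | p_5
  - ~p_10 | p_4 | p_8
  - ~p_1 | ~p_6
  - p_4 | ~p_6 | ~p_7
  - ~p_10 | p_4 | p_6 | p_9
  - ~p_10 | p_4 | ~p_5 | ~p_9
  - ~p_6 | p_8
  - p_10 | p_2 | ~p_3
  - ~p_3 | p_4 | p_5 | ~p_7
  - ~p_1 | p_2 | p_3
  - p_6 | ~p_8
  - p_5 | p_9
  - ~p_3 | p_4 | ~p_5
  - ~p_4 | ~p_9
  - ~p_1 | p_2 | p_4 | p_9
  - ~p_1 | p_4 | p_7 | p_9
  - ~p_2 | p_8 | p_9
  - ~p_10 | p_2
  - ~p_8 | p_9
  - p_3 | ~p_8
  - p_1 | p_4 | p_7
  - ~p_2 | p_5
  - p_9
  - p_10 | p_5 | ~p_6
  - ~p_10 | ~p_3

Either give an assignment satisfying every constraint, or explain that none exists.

Unit clause (p_9) forces p_9 = True.
In (~p_4 | ~p_9) only ~p_4 is left, so p_4 = False.
Set p_1 = True.
  then (~p_1 | p_2) forces p_2 = True.
  then (~p_1 | ~p_6) forces p_6 = False.
  then (p_6 | ~p_8) forces p_8 = False.
  then (~p_2 | p_5) forces p_5 = True.
  then (~p_10 | p_4 | p_8) forces p_10 = False.
  then (~p_3 | p_4 | ~p_5) forces p_3 = False.
Set p_7 = False.
All clauses satisfied.

p_1 = True, p_2 = True, p_3 = False, p_4 = False, p_5 = True, p_6 = False, p_7 = False, p_8 = False, p_9 = True, p_10 = False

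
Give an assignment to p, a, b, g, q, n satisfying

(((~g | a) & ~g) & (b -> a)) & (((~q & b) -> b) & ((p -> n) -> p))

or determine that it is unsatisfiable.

p=T, a=T, b=F, g=F, q=F, n=T

  ((~g | a) & ~g) & (b -> a) = True
    (~g | a) & ~g = True
      ~g | a = True
        ~g = True
      ~g = True
    b -> a = True
  ((~q & b) -> b) & ((p -> n) -> p) = True
    (~q & b) -> b = True
      ~q & b = False
        ~q = True
    (p -> n) -> p = True
      p -> n = True
Both conjuncts True, so the formula holds.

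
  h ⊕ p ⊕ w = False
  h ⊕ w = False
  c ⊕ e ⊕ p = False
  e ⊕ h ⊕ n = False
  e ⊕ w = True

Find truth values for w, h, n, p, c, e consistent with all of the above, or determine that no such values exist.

w=F, h=F, n=T, p=F, c=T, e=T

h ⊕ p ⊕ w = F ⊕ F ⊕ F = False ✓
h ⊕ w = F ⊕ F = False ✓
c ⊕ e ⊕ p = T ⊕ T ⊕ F = False ✓
e ⊕ h ⊕ n = T ⊕ F ⊕ T = False ✓
e ⊕ w = T ⊕ F = True ✓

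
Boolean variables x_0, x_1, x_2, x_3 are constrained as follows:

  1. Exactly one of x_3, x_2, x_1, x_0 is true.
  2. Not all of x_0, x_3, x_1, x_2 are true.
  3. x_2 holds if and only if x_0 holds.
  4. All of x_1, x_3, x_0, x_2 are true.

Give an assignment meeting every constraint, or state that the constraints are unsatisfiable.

The formula is unsatisfiable.

Case x_0 = True:
  (1) with x_0=T forces x_3 = False.
  Constraint (4) is violated (x_3=F) — contradiction.
Case x_0 = False:
  Constraint (4) is violated (x_0=F) — contradiction.
Both cases fail — unsatisfiable.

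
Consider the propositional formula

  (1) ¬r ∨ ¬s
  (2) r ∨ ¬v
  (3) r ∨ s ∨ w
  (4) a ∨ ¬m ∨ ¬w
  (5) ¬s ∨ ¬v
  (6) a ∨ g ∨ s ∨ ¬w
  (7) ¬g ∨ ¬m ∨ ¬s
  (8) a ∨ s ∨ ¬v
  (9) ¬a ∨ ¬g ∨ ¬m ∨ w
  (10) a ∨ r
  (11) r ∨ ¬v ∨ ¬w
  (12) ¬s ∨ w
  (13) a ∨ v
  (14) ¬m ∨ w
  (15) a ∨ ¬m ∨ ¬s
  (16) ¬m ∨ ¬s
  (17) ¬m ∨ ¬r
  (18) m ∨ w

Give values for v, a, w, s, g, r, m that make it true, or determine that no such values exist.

v = True, a = True, w = True, s = False, g = True, r = True, m = False

Set v = True.
  then (r ∨ ¬v) forces r = True.
  then (¬s ∨ ¬v) forces s = False.
  then (a ∨ s ∨ ¬v) forces a = True.
  then (¬m ∨ ¬r) forces m = False.
  then (m ∨ w) forces w = True.
Set g = True.
All clauses satisfied.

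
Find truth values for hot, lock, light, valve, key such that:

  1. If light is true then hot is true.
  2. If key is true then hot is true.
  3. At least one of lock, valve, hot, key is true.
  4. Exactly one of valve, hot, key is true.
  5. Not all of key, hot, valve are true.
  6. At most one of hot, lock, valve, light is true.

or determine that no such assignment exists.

hot: False, lock: False, light: False, valve: True, key: False

  (1) light=F ⇒ hot: vacuous ✓
  (2) key=F ⇒ hot: vacuous ✓
  (3) {lock, valve, hot, key}: 1 true — at least one ✓
  (4) {valve, hot, key}: 1 true — exactly one ✓
  (5) {key, hot, valve}: 1/3 true — not all ✓
  (6) {hot, lock, valve, light}: 1 true — at most one ✓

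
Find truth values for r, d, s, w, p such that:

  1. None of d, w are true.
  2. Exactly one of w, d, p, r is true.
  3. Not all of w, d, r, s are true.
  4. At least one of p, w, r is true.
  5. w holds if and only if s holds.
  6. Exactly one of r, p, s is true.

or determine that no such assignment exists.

r: True; d: False; s: False; w: False; p: False

  (1) {d, w}: 0 true — none ✓
  (2) {w, d, p, r}: 1 true — exactly one ✓
  (3) {w, d, r, s}: 1/4 true — not all ✓
  (4) {p, w, r}: 1 true — at least one ✓
  (5) w=F, s=F — same ✓
  (6) {r, p, s}: 1 true — exactly one ✓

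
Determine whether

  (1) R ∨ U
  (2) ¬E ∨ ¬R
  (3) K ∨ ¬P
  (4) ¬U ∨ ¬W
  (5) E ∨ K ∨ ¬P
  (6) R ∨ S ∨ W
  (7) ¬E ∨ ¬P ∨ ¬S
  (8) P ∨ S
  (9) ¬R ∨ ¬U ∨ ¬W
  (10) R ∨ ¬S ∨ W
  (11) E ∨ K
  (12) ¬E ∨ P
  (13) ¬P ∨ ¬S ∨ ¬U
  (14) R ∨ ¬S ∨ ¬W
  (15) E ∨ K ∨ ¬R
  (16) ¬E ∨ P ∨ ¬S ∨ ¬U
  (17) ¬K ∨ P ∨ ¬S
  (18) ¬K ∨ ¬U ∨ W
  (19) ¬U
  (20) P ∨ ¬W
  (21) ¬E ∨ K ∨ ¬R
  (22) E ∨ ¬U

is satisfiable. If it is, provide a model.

K = True, W = True, P = True, E = False, S = True, U = False, R = True

Unit clause (¬U) forces U = False.
In (R ∨ U) only R is left, so R = True.
In (¬E ∨ ¬R) only ¬E is left, so E = False.
In (E ∨ K) only K is left, so K = True.
Set W = True.
  then (P ∨ ¬W) forces P = True.
Set S = True.
All clauses satisfied.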